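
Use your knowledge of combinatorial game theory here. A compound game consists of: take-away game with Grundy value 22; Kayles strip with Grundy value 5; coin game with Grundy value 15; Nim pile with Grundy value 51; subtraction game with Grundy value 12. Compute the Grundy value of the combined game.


By the Sprague-Grundy theorem, the Grundy value of a sum of games is the XOR of individual Grundy values.
take-away game: Grundy value = 22. Running XOR: 0 XOR 22 = 22
Kayles strip: Grundy value = 5. Running XOR: 22 XOR 5 = 19
coin game: Grundy value = 15. Running XOR: 19 XOR 15 = 28
Nim pile: Grundy value = 51. Running XOR: 28 XOR 51 = 47
subtraction game: Grundy value = 12. Running XOR: 47 XOR 12 = 35
The combined Grundy value is 35.

35


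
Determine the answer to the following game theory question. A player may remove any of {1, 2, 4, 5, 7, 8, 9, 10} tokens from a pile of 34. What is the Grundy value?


The subtraction set is S = {1, 2, 4, 5, 7, 8, 9, 10}.
G(k) = mex{ G(k - s) : s in S, s <= k }. We compute iteratively: G(0) = 0.
G(1) = mex({0}) = 1
G(2) = mex({0, 1}) = 2
G(3) = mex({1, 2}) = 0
G(4) = mex({0, 2}) = 1
G(5) = mex({0, 1}) = 2
G(6) = mex({1, 2}) = 0
G(7) = mex({0, 2}) = 1
G(8) = mex({0, 1}) = 2
G(9) = mex({0, 1, 2}) = 3
G(10) = mex({0, 1, 2, 3}) = 4
G(11) = mex({0, 1, 2, 3, 4}) = 5
G(12) = mex({0, 1, 2, 4, 5}) = 3
G(13) = mex({0, 1, 2, 3, 5}) = 4
G(14) = mex({0, 1, 2, 3, 4}) = 5
G(15) = mex({0, 1, 2, 4, 5}) = 3
G(16) = mex({0, 1, 2, 3, 5}) = 4
G(17) = mex({1, 2, 3, 4}) = 0
G(18) = mex({0, 2, 3, 4, 5}) = 1
G(19) = mex({0, 1, 3, 4, 5}) = 2
G(20) = mex({1, 2, 3, 4, 5}) = 0
G(21) = mex({0, 2, 3, 4, 5}) = 1
G(22) = mex({0, 1, 3, 4, 5}) = 2
G(23) = mex({1, 2, 3, 4, 5}) = 0
G(24) = mex({0, 2, 3, 4, 5}) = 1
G(25) = mex({0, 1, 3, 4}) = 2
G(26) = mex({0, 1, 2, 4}) = 3
Observe that G(17)..G(26) = 0, 1, 2, 0, 1, 2, 0, 1, 2, 3 repeats G(0)..G(9) = 0, 1, 2, 0, 1, 2, 0, 1, 2, 3.
For k >= max(S) = 10, G(k) is determined by the previous 10 values G(k-10)..G(k-1); a window of 10 consecutive values has recurred shifted by 17, so by induction G(k + 17) = G(k) for all k >= 0: the sequence is periodic from the start with period 17.
One period: G(0..16) = 0, 1, 2, 0, 1, 2, 0, 1, 2, 3, 4, 5, 3, 4, 5, 3, 4.
34 mod 17 = 0, so G(34) = G(0) = 0.

0


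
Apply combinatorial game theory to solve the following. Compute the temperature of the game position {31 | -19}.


The game is {31 | -19}, a switch {a | b} with numbers a > b.
Cooling {a | b} by t gives {a - t | b + t}, which stops being hot when a - t = b + t, i.e. at t = (a - b)/2. So the temperature of a switch is (a - b)/2.
Temperature = (Left option - Right option) / 2
= (31 - (-19)) / 2
= 50 / 2
= 25

25


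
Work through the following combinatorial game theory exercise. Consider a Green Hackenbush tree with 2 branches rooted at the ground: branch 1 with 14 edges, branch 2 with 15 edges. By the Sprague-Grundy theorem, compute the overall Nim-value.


The tree has 2 branches from the ground vertex.
In Green Hackenbush, the Nim-value of a simple path of length k is k.
Branch 1: length 14, Nim-value = 14
Branch 2: length 15, Nim-value = 15
Total Nim-value = XOR of all branch values:
0 XOR 14 = 14
14 XOR 15 = 1
Nim-value of the tree = 1

1


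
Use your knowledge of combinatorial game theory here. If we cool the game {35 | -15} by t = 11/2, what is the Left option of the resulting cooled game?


Original game: {35 | -15} (a switch {a | b} with a > b).
Cooling by t (for t below the temperature (a - b)/2 = 25) taxes each move by t: {a | b} cooled by t is {a - t | b + t}.
Cooling amount: t = 11/2
Cooled Left option: 35 - 11/2 = 59/2
Cooled Right option: -15 + 11/2 = -19/2
Cooled game: {59/2 | -19/2}
Left option = 59/2

59/2


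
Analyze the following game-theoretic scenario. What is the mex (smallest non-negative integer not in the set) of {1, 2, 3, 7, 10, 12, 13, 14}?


Set = {1, 2, 3, 7, 10, 12, 13, 14}
0 is NOT in the set. This is the mex.
mex = 0

0


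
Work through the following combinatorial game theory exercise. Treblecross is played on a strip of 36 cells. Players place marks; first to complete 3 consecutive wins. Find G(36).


Treblecross: place X on empty cells; 3-in-a-row wins.
Playing within two cells of an existing X lets the opponent win at once, so sensible play treats the cells i-2..i+2 around each X as dead. The player left with no safe cell loses, so this is a normal-play take-away game on strips of safe cells.
Placing X at cell i (0-indexed) of a strip of k safe cells leaves independent strips of sizes max(0, i-2) and max(0, k-i-3). Hence G(k) = mex{ G(max(0,i-2)) XOR G(max(0,k-i-3)) : 0 <= i < k }, with G(0) = 0.
G(1): splits (0,0):0^0=0 -> mex({0}) = 1
G(2): splits (0,0):0^0=0 -> mex({0}) = 1
G(3): splits (0,0):0^0=0 -> mex({0}) = 1
G(4): splits (0,1):0^1=1 (0,0):0^0=0 -> mex({0, 1}) = 2
G(5): splits (0,2):0^1=1 (0,1):0^1=1 (0,0):0^0=0 -> mex({0, 1}) = 2
G(6) = mex({1}) = 0
G(7) = mex({0, 1, 2}) = 3
G(8) = mex({0, 1, 2}) = 3
G(9) = mex({0, 2}) = 1
G(10) = mex({0, 2, 3}) = 1
G(11) = mex({0, 3}) = 1
G(12) = mex({1, 3}) = 0
G(13) = mex({0, 1, 2, 3}) = 4
G(14) = mex({0, 1, 2}) = 3
G(15) = mex({0, 1, 2}) = 3
G(16) = mex({0, 1, 2, 4}) = 3
G(17) = mex({0, 1, 3, 4}) = 2
G(18) = mex({0, 1, 3, 4}) = 2
G(19) = mex({0, 1, 3, 5}) = 2
G(20) = mex({0, 1, 2, 3, 5}) = 4
G(21) = mex({0, 1, 2, 3, 5}) = 4
G(22) = mex({1, 2, 6}) = 0
G(23) = mex({0, 1, 2, 3, 4, 6}) = 5
G(24) = mex({0, 1, 2, 3, 4}) = 5
G(25) = mex({0, 1, 3, 4, 7}) = 2
G(26) = mex({0, 1, 3, 4, 5, 7}) = 2
G(27) = mex({0, 1, 3, 5}) = 2
G(28) = mex({0, 1, 2, 5}) = 3
G(29) = mex({0, 1, 2, 4, 5, 6}) = 3
G(30) = mex({1, 2, 4, 6}) = 0
G(31) = mex({0, 1, 2, 3, 4, 6}) = 5
G(32) = mex({1, 2, 3, 4, 7}) = 0
G(33) = mex({0, 3, 7}) = 1
G(34) = mex({0, 2, 3, 5, 7}) = 1
G(35) = mex({0, 2, 3, 5, 6}) = 1
G(36) = mex({0, 1, 2, 5, 6}) = 3
Therefore G(36) = 3.

3


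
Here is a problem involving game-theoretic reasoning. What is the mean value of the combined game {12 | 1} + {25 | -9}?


G1 = {12 | 1}, G2 = {25 | -9}
Each is a switch {a | b} with numbers a > b; its mean value is (a + b)/2, and mean value is additive over game sums: m(G1 + G2) = m(G1) + m(G2).
Mean of G1 = (12 + (1))/2 = 13/2 = 13/2
Mean of G2 = (25 + (-9))/2 = 16/2 = 8
Mean of G1 + G2 = 13/2 + 8 = 29/2

29/2


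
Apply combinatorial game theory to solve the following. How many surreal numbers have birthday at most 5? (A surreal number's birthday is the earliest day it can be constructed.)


Day 0: {|} = 0 is born. Count = 1.
Day n: the number of surreal numbers born by day n is 2^(n+1) - 1.
By day 0: 2^1 - 1 = 1
By day 1: 2^2 - 1 = 3
By day 2: 2^3 - 1 = 7
By day 3: 2^4 - 1 = 15
By day 4: 2^5 - 1 = 31
By day 5: 2^6 - 1 = 63
By day 5: 63 surreal numbers.

63


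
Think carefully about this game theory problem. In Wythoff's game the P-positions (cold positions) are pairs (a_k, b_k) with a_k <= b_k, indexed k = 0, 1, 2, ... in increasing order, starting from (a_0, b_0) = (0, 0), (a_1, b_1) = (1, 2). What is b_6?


By Wythoff's theorem, a_k = floor(k * phi) and b_k = floor(k * phi^2) = a_k + k, where phi = (1 + sqrt(5))/2 is the golden ratio.
phi = (1 + sqrt(5))/2 = 1.618034
phi^2 = phi + 1 = 2.618034
k = 6
k * phi^2 = 6 * 2.618034 = 15.708204
b_6 = floor(k * phi^2) = 15 (check: a_6 + k = 9 + 6 = 15)

15


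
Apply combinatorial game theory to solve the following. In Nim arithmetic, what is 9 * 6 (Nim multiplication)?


Nim multiplication is bilinear over XOR: (u XOR v) * w = (u*w) XOR (v*w).
So we split each operand into its bit components and XOR the pairwise Nim products.
9 = 1 + 8 (as XOR of powers of 2).
6 = 2 + 4 (as XOR of powers of 2).
Using the standard Nim-product table on single bits:
  2*2 = 3,   2*4 = 8,   2*8 = 12,
  4*4 = 6,   4*8 = 11,  8*8 = 13,
and  1*x = x (identity), k*l = l*k (commutative).
Pairwise Nim products:
  1 * 2 = 2
  1 * 4 = 4
  8 * 2 = 12
  8 * 4 = 11
XOR them: 2 XOR 4 XOR 12 XOR 11 = 1.
Result: 9 * 6 = 1 (in Nim).

1


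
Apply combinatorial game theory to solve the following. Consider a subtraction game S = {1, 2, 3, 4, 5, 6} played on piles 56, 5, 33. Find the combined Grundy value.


Subtraction set: {1, 2, 3, 4, 5, 6}
For this subtraction set, G(n) = n mod 7 (period = max + 1 = 7).
Pile 1 (size 56): G(56) = 56 mod 7 = 0
Pile 2 (size 5): G(5) = 5 mod 7 = 5
Pile 3 (size 33): G(33) = 33 mod 7 = 5
Total Grundy value = XOR of all: 0 XOR 5 XOR 5 = 0

0


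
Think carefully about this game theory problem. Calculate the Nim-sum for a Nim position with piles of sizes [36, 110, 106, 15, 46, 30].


We need the XOR (exclusive or) of all pile sizes.
After XOR-ing pile 1 (size 36): 0 XOR 36 = 36
After XOR-ing pile 2 (size 110): 36 XOR 110 = 74
After XOR-ing pile 3 (size 106): 74 XOR 106 = 32
After XOR-ing pile 4 (size 15): 32 XOR 15 = 47
After XOR-ing pile 5 (size 46): 47 XOR 46 = 1
After XOR-ing pile 6 (size 30): 1 XOR 30 = 31
The Nim-value of this position is 31.

31


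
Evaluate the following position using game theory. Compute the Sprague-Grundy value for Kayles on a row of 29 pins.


Kayles: a move removes 1 or 2 adjacent pins from a contiguous row.
Removing pins from a row of k leaves two independent rows (a, b) with a + b = k - 1 (one pin) or a + b = k - 2 (two pins); an end removal gives a = 0.
By Sprague-Grundy, G(k) = mex{ G(a) XOR G(b) } over all these splits. G(0) = 0.
G(1): splits (0,0):0^0=0 -> mex({0}) = 1
G(2): splits (0,1):0^1=1 (0,0):0^0=0 -> mex({0, 1}) = 2
G(3): splits (0,2):0^2=2 (1,1):1^1=0 (0,1):0^1=1 -> mex({0, 1, 2}) = 3
G(4): splits (0,3):0^3=3 (1,2):1^2=3 (0,2):0^2=2 (1,1):1^1=0 -> mex({0, 2, 3}) = 1
G(5): splits (0,4):0^1=1 (1,3):1^3=2 (2,2):2^2=0 (0,3):0^3=3 (1,2):1^2=3 -> mex({0, 1, 2, 3}) = 4
G(6) = mex({0, 1, 2, 4}) = 3
G(7) = mex({0, 1, 3, 4, 5}) = 2
G(8) = mex({0, 2, 3, 5, 6}) = 1
G(9) = mex({0, 1, 2, 3, 6, 7}) = 4
G(10) = mex({0, 1, 3, 4, 5, 7}) = 2
G(11) = mex({0, 1, 2, 3, 4, 5}) = 6
G(12) = mex({0, 1, 2, 3, 5, 6, 7}) = 4
G(13) = mex({0, 2, 3, 4, 6, 7}) = 1
G(14) = mex({0, 1, 4, 5, 6, 7}) = 2
G(15) = mex({0, 1, 2, 3, 4, 5, 6}) = 7
G(16) = mex({0, 2, 3, 5, 6, 7}) = 1
G(17) = mex({0, 1, 2, 3, 5, 6, 7}) = 4
G(18) = mex({0, 1, 2, 4, 5, 6}) = 3
G(19) = mex({0, 1, 3, 4, 5, 7}) = 2
G(20) = mex({0, 2, 3, 4, 5, 6, 7}) = 1
G(21) = mex({0, 1, 2, 3, 5, 6, 7}) = 4
G(22) = mex({0, 1, 2, 3, 4, 5, 7}) = 6
G(23) = mex({0, 1, 2, 3, 4, 5, 6}) = 7
G(24) = mex({0, 1, 2, 3, 5, 6, 7}) = 4
G(25) = mex({0, 2, 3, 4, 6, 7}) = 1
G(26) = mex({0, 1, 3, 4, 5, 6, 7}) = 2
G(27) = mex({0, 1, 2, 3, 4, 5, 6, 7}) = 8
G(28) = mex({0, 1, 2, 3, 4, 6, 7, 8}) = 5
G(29) = mex({0, 1, 2, 3, 5, 6, 7, 8, 9}) = 4
Therefore G(29) = 4.

4


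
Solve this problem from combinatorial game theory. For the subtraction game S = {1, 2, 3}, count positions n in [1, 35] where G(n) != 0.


Subtraction set S = {1, 2, 3}, so G(n) = n mod 4.
G(n) = 0 when n is a multiple of 4.
Multiples of 4 in [1, 35]: 8
N-positions (nonzero Grundy) = 35 - 8 = 27

27


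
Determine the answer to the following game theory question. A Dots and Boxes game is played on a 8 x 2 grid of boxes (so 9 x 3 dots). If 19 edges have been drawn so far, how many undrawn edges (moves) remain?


Grid: 8 x 2 boxes, i.e. 9 rows and 3 columns of dots.
Horizontal edges: (rows + 1) * cols = 9 * 2 = 18
Vertical edges: rows * (cols + 1) = 8 * 3 = 24
Total edges: 18 + 24 = 42
Edges drawn: 19
Remaining: 42 - 19 = 23

23


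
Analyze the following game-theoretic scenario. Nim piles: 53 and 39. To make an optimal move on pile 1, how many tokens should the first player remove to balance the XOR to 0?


Piles: 53 and 39
Current XOR: 53 XOR 39 = 18 (non-zero, so this is an N-position).
To make the XOR zero, we need to find a move that balances the piles.
For pile 1 (size 53): target = 53 XOR 18 = 39
We reduce pile 1 from 53 to 39.
Tokens removed: 53 - 39 = 14
Verification: 39 XOR 39 = 0

14


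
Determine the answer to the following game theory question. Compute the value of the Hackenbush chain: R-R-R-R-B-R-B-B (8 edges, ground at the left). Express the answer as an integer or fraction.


Edges (from ground): R-R-R-R-B-R-B-B
By Berlekamp's sign-expansion rule, a Blue-Red Hackenbush stalk has the value of the surreal number whose sign sequence is the edge sequence with B -> + and R -> -.
Sign sequence: ----+-++
Trace the sign expansion in the surreal number tree, starting from 0:
Edge 1: R (sign -) -> bounds (-inf, 0), value = -1
Edge 2: R (sign -) -> bounds (-inf, -1), value = -2
Edge 3: R (sign -) -> bounds (-inf, -2), value = -3
Edge 4: R (sign -) -> bounds (-inf, -3), value = -4
Edge 5: B (sign +) -> bounds (-4, -3), value = -7/2
Edge 6: R (sign -) -> bounds (-4, -7/2), value = -15/4
Edge 7: B (sign +) -> bounds (-15/4, -7/2), value = -29/8
Edge 8: B (sign +) -> bounds (-29/8, -7/2), value = -57/16
Game value = -57/16

-57/16


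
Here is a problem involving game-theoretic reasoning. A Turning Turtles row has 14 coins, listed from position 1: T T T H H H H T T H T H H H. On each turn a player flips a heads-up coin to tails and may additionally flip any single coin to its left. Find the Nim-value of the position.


Coins: T T T H H H H T T H T H H H
Key fact: a single head at position k behaves exactly like a Nim heap of size k (turning it to T and optionally flipping a coin at j < k corresponds to moving the heap from k to j, or to 0), and heads combine as a disjunctive sum (two heads at the same place would cancel, matching j XOR j = 0). So the Nim-value is the XOR of the 1-indexed positions of the heads.
Face-up positions (1-indexed): [4, 5, 6, 7, 10, 12, 13, 14]
XOR 0 with 4: 0 XOR 4 = 4
XOR 4 with 5: 4 XOR 5 = 1
XOR 1 with 6: 1 XOR 6 = 7
XOR 7 with 7: 7 XOR 7 = 0
XOR 0 with 10: 0 XOR 10 = 10
XOR 10 with 12: 10 XOR 12 = 6
XOR 6 with 13: 6 XOR 13 = 11
XOR 11 with 14: 11 XOR 14 = 5
Nim-value = 5

5


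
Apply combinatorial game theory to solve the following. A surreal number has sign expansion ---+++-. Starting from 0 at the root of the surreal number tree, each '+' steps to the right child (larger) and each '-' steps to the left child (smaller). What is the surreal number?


Sign expansion: ---+++-
Rule: track bounds (lo, hi), initially (-inf, +inf). On '+', the current value becomes lo and we move to the simplest number in (value, hi): value + 1 if hi = +inf, otherwise the midpoint (value + hi)/2. On '-', the current value becomes hi and we move to value - 1 if lo = -inf, otherwise the midpoint (lo + value)/2.
Start at 0.
Step 1: sign = -, move left. Bounds: (-inf, 0). Value = -1
Step 2: sign = -, move left. Bounds: (-inf, -1). Value = -2
Step 3: sign = -, move left. Bounds: (-inf, -2). Value = -3
Step 4: sign = +, move right. Bounds: (-3, -2). Value = -5/2
Step 5: sign = +, move right. Bounds: (-5/2, -2). Value = -9/4
Step 6: sign = +, move right. Bounds: (-9/4, -2). Value = -17/8
Step 7: sign = -, move left. Bounds: (-9/4, -17/8). Value = -35/16
The surreal number with sign expansion ---+++- is -35/16.

-35/16


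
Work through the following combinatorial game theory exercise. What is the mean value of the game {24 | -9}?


Game = {24 | -9}, a switch {a | b} with numbers a > b.
Its thermograph has left wall a - t and right wall b + t, which meet at t = (a - b)/2, where both equal (a + b)/2. So the mast (mean value) is at (a + b)/2.
Mean = (24 + (-9))/2 = 15/2 = 15/2

15/2


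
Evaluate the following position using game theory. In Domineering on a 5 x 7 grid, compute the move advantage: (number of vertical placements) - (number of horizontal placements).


Board is 5 x 7 (rows x cols).
Left (vertical) placements: (rows-1) * cols = 4 * 7 = 28
Right (horizontal) placements: rows * (cols-1) = 5 * 6 = 30
Advantage = Left - Right = 28 - 30 = -2

-2


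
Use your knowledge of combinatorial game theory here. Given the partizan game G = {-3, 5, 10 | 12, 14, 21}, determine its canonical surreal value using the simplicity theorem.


Left options: {-3, 5, 10}, max = 10
Right options: {12, 14, 21}, min = 12
All options are numbers and max(Left) < min(Right), so by the simplicity theorem the value is the simplest (earliest-born) number strictly between 10 and 12.
The only integer strictly between 10 and 12 is 11.
No non-integer in the interval can be simpler: if x is a non-integer in the interval, then floor(x) or ceil(x) also lies in the interval (the interval contains an integer), and both are proper prefixes of x's sign expansion, i.e. born earlier. So the game value is 11.
Game value = 11

11


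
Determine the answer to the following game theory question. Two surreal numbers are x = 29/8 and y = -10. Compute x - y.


x = 29/8, y = -10
Converting to common denominator: 8
x = 29/8, y = -80/8
x - y = 29/8 - -10 = 109/8

109/8


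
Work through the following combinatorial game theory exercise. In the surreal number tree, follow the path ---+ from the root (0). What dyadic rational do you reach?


Sign expansion: ---+
Rule: track bounds (lo, hi), initially (-inf, +inf). On '+', the current value becomes lo and we move to the simplest number in (value, hi): value + 1 if hi = +inf, otherwise the midpoint (value + hi)/2. On '-', the current value becomes hi and we move to value - 1 if lo = -inf, otherwise the midpoint (lo + value)/2.
Start at 0.
Step 1: sign = -, move left. Bounds: (-inf, 0). Value = -1
Step 2: sign = -, move left. Bounds: (-inf, -1). Value = -2
Step 3: sign = -, move left. Bounds: (-inf, -2). Value = -3
Step 4: sign = +, move right. Bounds: (-3, -2). Value = -5/2
The surreal number with sign expansion ---+ is -5/2.

-5/2


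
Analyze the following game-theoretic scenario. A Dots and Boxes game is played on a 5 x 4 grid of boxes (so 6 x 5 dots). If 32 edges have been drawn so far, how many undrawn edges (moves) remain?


Grid: 5 x 4 boxes, i.e. 6 rows and 5 columns of dots.
Horizontal edges: (rows + 1) * cols = 6 * 4 = 24
Vertical edges: rows * (cols + 1) = 5 * 5 = 25
Total edges: 24 + 25 = 49
Edges drawn: 32
Remaining: 49 - 32 = 17

17


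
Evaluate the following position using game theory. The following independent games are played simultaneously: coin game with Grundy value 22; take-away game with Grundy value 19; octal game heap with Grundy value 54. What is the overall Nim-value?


By the Sprague-Grundy theorem, the Grundy value of a sum of games is the XOR of individual Grundy values.
coin game: Grundy value = 22. Running XOR: 0 XOR 22 = 22
take-away game: Grundy value = 19. Running XOR: 22 XOR 19 = 5
octal game heap: Grundy value = 54. Running XOR: 5 XOR 54 = 51
The combined Grundy value is 51.

51


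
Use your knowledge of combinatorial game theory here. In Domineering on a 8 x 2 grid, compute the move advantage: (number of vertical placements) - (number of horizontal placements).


Board is 8 x 2 (rows x cols).
Left (vertical) placements: (rows-1) * cols = 7 * 2 = 14
Right (horizontal) placements: rows * (cols-1) = 8 * 1 = 8
Advantage = Left - Right = 14 - 8 = 6

6


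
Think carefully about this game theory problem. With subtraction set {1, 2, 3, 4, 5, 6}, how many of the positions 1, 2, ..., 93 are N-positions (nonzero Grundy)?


Subtraction set S = {1, 2, 3, 4, 5, 6}, so G(n) = n mod 7.
G(n) = 0 when n is a multiple of 7.
Multiples of 7 in [1, 93]: 13
N-positions (nonzero Grundy) = 93 - 13 = 80

80


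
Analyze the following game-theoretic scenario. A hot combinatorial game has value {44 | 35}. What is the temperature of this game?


The game is {44 | 35}, a switch {a | b} with numbers a > b.
Cooling {a | b} by t gives {a - t | b + t}, which stops being hot when a - t = b + t, i.e. at t = (a - b)/2. So the temperature of a switch is (a - b)/2.
Temperature = (Left option - Right option) / 2
= (44 - (35)) / 2
= 9 / 2
= 9/2

9/2


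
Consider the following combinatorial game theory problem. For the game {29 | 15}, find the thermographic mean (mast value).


Game = {29 | 15}, a switch {a | b} with numbers a > b.
Its thermograph has left wall a - t and right wall b + t, which meet at t = (a - b)/2, where both equal (a + b)/2. So the mast (mean value) is at (a + b)/2.
Mean = (29 + (15))/2 = 44/2 = 22

22


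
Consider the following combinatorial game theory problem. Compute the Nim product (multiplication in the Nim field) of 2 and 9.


Nim multiplication is bilinear over XOR: (u XOR v) * w = (u*w) XOR (v*w).
So we split each operand into its bit components and XOR the pairwise Nim products.
2 = 2 (as XOR of powers of 2).
9 = 1 + 8 (as XOR of powers of 2).
Using the standard Nim-product table on single bits:
  2*2 = 3,   2*4 = 8,   2*8 = 12,
  4*4 = 6,   4*8 = 11,  8*8 = 13,
and  1*x = x (identity), k*l = l*k (commutative).
Pairwise Nim products:
  2 * 1 = 2
  2 * 8 = 12
XOR them: 2 XOR 12 = 14.
Result: 2 * 9 = 14 (in Nim).

14


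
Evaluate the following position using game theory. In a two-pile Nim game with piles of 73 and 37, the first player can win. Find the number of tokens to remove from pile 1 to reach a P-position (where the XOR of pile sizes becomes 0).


Piles: 73 and 37
Current XOR: 73 XOR 37 = 108 (non-zero, so this is an N-position).
To make the XOR zero, we need to find a move that balances the piles.
For pile 1 (size 73): target = 73 XOR 108 = 37
We reduce pile 1 from 73 to 37.
Tokens removed: 73 - 37 = 36
Verification: 37 XOR 37 = 0

36


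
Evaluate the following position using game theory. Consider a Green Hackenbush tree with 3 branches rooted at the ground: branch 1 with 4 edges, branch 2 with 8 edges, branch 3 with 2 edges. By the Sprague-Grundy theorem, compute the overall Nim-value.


The tree has 3 branches from the ground vertex.
In Green Hackenbush, the Nim-value of a simple path of length k is k.
Branch 1: length 4, Nim-value = 4
Branch 2: length 8, Nim-value = 8
Branch 3: length 2, Nim-value = 2
Total Nim-value = XOR of all branch values:
0 XOR 4 = 4
4 XOR 8 = 12
12 XOR 2 = 14
Nim-value of the tree = 14

14


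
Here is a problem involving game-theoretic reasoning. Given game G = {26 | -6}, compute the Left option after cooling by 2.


Original game: {26 | -6} (a switch {a | b} with a > b).
Cooling by t (for t below the temperature (a - b)/2 = 16) taxes each move by t: {a | b} cooled by t is {a - t | b + t}.
Cooling amount: t = 2
Cooled Left option: 26 - 2 = 24
Cooled Right option: -6 + 2 = -4
Cooled game: {24 | -4}
Left option = 24

24


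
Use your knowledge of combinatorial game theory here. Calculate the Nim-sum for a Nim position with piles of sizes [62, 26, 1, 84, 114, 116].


We need the XOR (exclusive or) of all pile sizes.
After XOR-ing pile 1 (size 62): 0 XOR 62 = 62
After XOR-ing pile 2 (size 26): 62 XOR 26 = 36
After XOR-ing pile 3 (size 1): 36 XOR 1 = 37
After XOR-ing pile 4 (size 84): 37 XOR 84 = 113
After XOR-ing pile 5 (size 114): 113 XOR 114 = 3
After XOR-ing pile 6 (size 116): 3 XOR 116 = 119
The Nim-value of this position is 119.

119


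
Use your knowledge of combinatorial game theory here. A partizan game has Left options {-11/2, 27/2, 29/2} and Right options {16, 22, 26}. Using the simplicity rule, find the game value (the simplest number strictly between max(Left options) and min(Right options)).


Left options: {-11/2, 27/2, 29/2}, max = 29/2
Right options: {16, 22, 26}, min = 16
All options are numbers and max(Left) < min(Right), so by the simplicity theorem the value is the simplest (earliest-born) number strictly between 29/2 and 16.
The only integer strictly between 29/2 and 16 is 15.
No non-integer in the interval can be simpler: if x is a non-integer in the interval, then floor(x) or ceil(x) also lies in the interval (the interval contains an integer), and both are proper prefixes of x's sign expansion, i.e. born earlier. So the game value is 15.
Game value = 15

15


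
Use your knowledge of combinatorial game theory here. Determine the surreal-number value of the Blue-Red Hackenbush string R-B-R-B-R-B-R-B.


Edges (from ground): R-B-R-B-R-B-R-B
By Berlekamp's sign-expansion rule, a Blue-Red Hackenbush stalk has the value of the surreal number whose sign sequence is the edge sequence with B -> + and R -> -.
Sign sequence: -+-+-+-+
Trace the sign expansion in the surreal number tree, starting from 0:
Edge 1: R (sign -) -> bounds (-inf, 0), value = -1
Edge 2: B (sign +) -> bounds (-1, 0), value = -1/2
Edge 3: R (sign -) -> bounds (-1, -1/2), value = -3/4
Edge 4: B (sign +) -> bounds (-3/4, -1/2), value = -5/8
Edge 5: R (sign -) -> bounds (-3/4, -5/8), value = -11/16
Edge 6: B (sign +) -> bounds (-11/16, -5/8), value = -21/32
Edge 7: R (sign -) -> bounds (-11/16, -21/32), value = -43/64
Edge 8: B (sign +) -> bounds (-43/64, -21/32), value = -85/128
Game value = -85/128

-85/128


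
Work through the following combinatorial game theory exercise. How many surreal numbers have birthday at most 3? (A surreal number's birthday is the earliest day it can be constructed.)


Day 0: {|} = 0 is born. Count = 1.
Day n: the number of surreal numbers born by day n is 2^(n+1) - 1.
By day 0: 2^1 - 1 = 1
By day 1: 2^2 - 1 = 3
By day 2: 2^3 - 1 = 7
By day 3: 2^4 - 1 = 15
By day 3: 15 surreal numbers.

15


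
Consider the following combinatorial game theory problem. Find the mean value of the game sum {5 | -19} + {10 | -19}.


G1 = {5 | -19}, G2 = {10 | -19}
Each is a switch {a | b} with numbers a > b; its mean value is (a + b)/2, and mean value is additive over game sums: m(G1 + G2) = m(G1) + m(G2).
Mean of G1 = (5 + (-19))/2 = -14/2 = -7
Mean of G2 = (10 + (-19))/2 = -9/2 = -9/2
Mean of G1 + G2 = -7 + -9/2 = -23/2

-23/2


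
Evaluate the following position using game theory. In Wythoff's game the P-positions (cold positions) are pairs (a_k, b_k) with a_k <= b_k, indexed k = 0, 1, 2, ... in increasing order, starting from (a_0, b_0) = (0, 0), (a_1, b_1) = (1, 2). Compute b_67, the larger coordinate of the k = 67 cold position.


By Wythoff's theorem, a_k = floor(k * phi) and b_k = floor(k * phi^2) = a_k + k, where phi = (1 + sqrt(5))/2 is the golden ratio.
phi = (1 + sqrt(5))/2 = 1.618034
phi^2 = phi + 1 = 2.618034
k = 67
k * phi^2 = 67 * 2.618034 = 175.408277
b_67 = floor(k * phi^2) = 175 (check: a_67 + k = 108 + 67 = 175)

175


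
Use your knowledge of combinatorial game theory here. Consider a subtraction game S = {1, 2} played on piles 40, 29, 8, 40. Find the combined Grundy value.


Subtraction set: {1, 2}
For this subtraction set, G(n) = n mod 3 (period = max + 1 = 3).
Pile 1 (size 40): G(40) = 40 mod 3 = 1
Pile 2 (size 29): G(29) = 29 mod 3 = 2
Pile 3 (size 8): G(8) = 8 mod 3 = 2
Pile 4 (size 40): G(40) = 40 mod 3 = 1
Total Grundy value = XOR of all: 1 XOR 2 XOR 2 XOR 1 = 0

0


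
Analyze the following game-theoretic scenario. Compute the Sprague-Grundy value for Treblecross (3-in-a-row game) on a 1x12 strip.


Treblecross: place X on empty cells; 3-in-a-row wins.
Playing within two cells of an existing X lets the opponent win at once, so sensible play treats the cells i-2..i+2 around each X as dead. The player left with no safe cell loses, so this is a normal-play take-away game on strips of safe cells.
Placing X at cell i (0-indexed) of a strip of k safe cells leaves independent strips of sizes max(0, i-2) and max(0, k-i-3). Hence G(k) = mex{ G(max(0,i-2)) XOR G(max(0,k-i-3)) : 0 <= i < k }, with G(0) = 0.
G(1): splits (0,0):0^0=0 -> mex({0}) = 1
G(2): splits (0,0):0^0=0 -> mex({0}) = 1
G(3): splits (0,0):0^0=0 -> mex({0}) = 1
G(4): splits (0,1):0^1=1 (0,0):0^0=0 -> mex({0, 1}) = 2
G(5): splits (0,2):0^1=1 (0,1):0^1=1 (0,0):0^0=0 -> mex({0, 1}) = 2
G(6) = mex({1}) = 0
G(7) = mex({0, 1, 2}) = 3
G(8) = mex({0, 1, 2}) = 3
G(9) = mex({0, 2}) = 1
G(10) = mex({0, 2, 3}) = 1
G(11) = mex({0, 3}) = 1
G(12) = mex({1, 3}) = 0
Therefore G(12) = 0.

0


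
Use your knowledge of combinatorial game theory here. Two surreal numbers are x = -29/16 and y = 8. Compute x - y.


x = -29/16, y = 8
Converting to common denominator: 16
x = -29/16, y = 128/16
x - y = -29/16 - 8 = -157/16

-157/16


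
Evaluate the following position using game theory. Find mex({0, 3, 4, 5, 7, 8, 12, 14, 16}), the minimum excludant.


Set = {0, 3, 4, 5, 7, 8, 12, 14, 16}
0 is in the set.
1 is NOT in the set. This is the mex.
mex = 1

1


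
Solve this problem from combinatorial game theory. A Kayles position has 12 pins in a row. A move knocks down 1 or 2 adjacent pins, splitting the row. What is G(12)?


Kayles: a move removes 1 or 2 adjacent pins from a contiguous row.
Removing pins from a row of k leaves two independent rows (a, b) with a + b = k - 1 (one pin) or a + b = k - 2 (two pins); an end removal gives a = 0.
By Sprague-Grundy, G(k) = mex{ G(a) XOR G(b) } over all these splits. G(0) = 0.
G(1): splits (0,0):0^0=0 -> mex({0}) = 1
G(2): splits (0,1):0^1=1 (0,0):0^0=0 -> mex({0, 1}) = 2
G(3): splits (0,2):0^2=2 (1,1):1^1=0 (0,1):0^1=1 -> mex({0, 1, 2}) = 3
G(4): splits (0,3):0^3=3 (1,2):1^2=3 (0,2):0^2=2 (1,1):1^1=0 -> mex({0, 2, 3}) = 1
G(5): splits (0,4):0^1=1 (1,3):1^3=2 (2,2):2^2=0 (0,3):0^3=3 (1,2):1^2=3 -> mex({0, 1, 2, 3}) = 4
G(6) = mex({0, 1, 2, 4}) = 3
G(7) = mex({0, 1, 3, 4, 5}) = 2
G(8) = mex({0, 2, 3, 5, 6}) = 1
G(9) = mex({0, 1, 2, 3, 6, 7}) = 4
G(10) = mex({0, 1, 3, 4, 5, 7}) = 2
G(11) = mex({0, 1, 2, 3, 4, 5}) = 6
G(12) = mex({0, 1, 2, 3, 5, 6, 7}) = 4
Therefore G(12) = 4.

4


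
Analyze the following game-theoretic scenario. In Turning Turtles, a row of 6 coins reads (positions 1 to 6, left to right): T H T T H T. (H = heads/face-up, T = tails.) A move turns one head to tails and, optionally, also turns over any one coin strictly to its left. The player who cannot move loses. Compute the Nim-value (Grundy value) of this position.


Coins: T H T T H T
Key fact: a single head at position k behaves exactly like a Nim heap of size k (turning it to T and optionally flipping a coin at j < k corresponds to moving the heap from k to j, or to 0), and heads combine as a disjunctive sum (two heads at the same place would cancel, matching j XOR j = 0). So the Nim-value is the XOR of the 1-indexed positions of the heads.
Face-up positions (1-indexed): [2, 5]
XOR 0 with 2: 0 XOR 2 = 2
XOR 2 with 5: 2 XOR 5 = 7
Nim-value = 7

7


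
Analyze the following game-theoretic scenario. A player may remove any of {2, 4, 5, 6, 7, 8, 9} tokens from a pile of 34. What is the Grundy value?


The subtraction set is S = {2, 4, 5, 6, 7, 8, 9}.
G(k) = mex{ G(k - s) : s in S, s <= k }. We compute iteratively: G(0) = 0.
G(1) = mex({}) = 0
G(2) = mex({0}) = 1
G(3) = mex({0}) = 1
G(4) = mex({0, 1}) = 2
G(5) = mex({0, 1}) = 2
G(6) = mex({0, 1, 2}) = 3
G(7) = mex({0, 1, 2}) = 3
G(8) = mex({0, 1, 2, 3}) = 4
G(9) = mex({0, 1, 2, 3}) = 4
G(10) = mex({0, 1, 2, 3, 4}) = 5
G(11) = mex({1, 2, 3, 4}) = 0
G(12) = mex({1, 2, 3, 4, 5}) = 0
G(13) = mex({0, 2, 3, 4}) = 1
G(14) = mex({0, 2, 3, 4, 5}) = 1
G(15) = mex({0, 1, 3, 4, 5}) = 2
G(16) = mex({0, 1, 3, 4, 5}) = 2
G(17) = mex({0, 1, 2, 4, 5}) = 3
G(18) = mex({0, 1, 2, 4, 5}) = 3
G(19) = mex({0, 1, 2, 3, 5}) = 4
Observe that G(11)..G(19) = 0, 0, 1, 1, 2, 2, 3, 3, 4 repeats G(0)..G(8) = 0, 0, 1, 1, 2, 2, 3, 3, 4.
For k >= max(S) = 9, G(k) is determined by the previous 9 values G(k-9)..G(k-1); a window of 9 consecutive values has recurred shifted by 11, so by induction G(k + 11) = G(k) for all k >= 0: the sequence is periodic from the start with period 11.
One period: G(0..10) = 0, 0, 1, 1, 2, 2, 3, 3, 4, 4, 5.
34 mod 11 = 1, so G(34) = G(1) = 0.

0


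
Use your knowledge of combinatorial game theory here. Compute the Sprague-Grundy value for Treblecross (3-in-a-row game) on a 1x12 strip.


Treblecross: place X on empty cells; 3-in-a-row wins.
Playing within two cells of an existing X lets the opponent win at once, so sensible play treats the cells i-2..i+2 around each X as dead. The player left with no safe cell loses, so this is a normal-play take-away game on strips of safe cells.
Placing X at cell i (0-indexed) of a strip of k safe cells leaves independent strips of sizes max(0, i-2) and max(0, k-i-3). Hence G(k) = mex{ G(max(0,i-2)) XOR G(max(0,k-i-3)) : 0 <= i < k }, with G(0) = 0.
G(1): splits (0,0):0^0=0 -> mex({0}) = 1
G(2): splits (0,0):0^0=0 -> mex({0}) = 1
G(3): splits (0,0):0^0=0 -> mex({0}) = 1
G(4): splits (0,1):0^1=1 (0,0):0^0=0 -> mex({0, 1}) = 2
G(5): splits (0,2):0^1=1 (0,1):0^1=1 (0,0):0^0=0 -> mex({0, 1}) = 2
G(6) = mex({1}) = 0
G(7) = mex({0, 1, 2}) = 3
G(8) = mex({0, 1, 2}) = 3
G(9) = mex({0, 2}) = 1
G(10) = mex({0, 2, 3}) = 1
G(11) = mex({0, 3}) = 1
G(12) = mex({1, 3}) = 0
Therefore G(12) = 0.

0


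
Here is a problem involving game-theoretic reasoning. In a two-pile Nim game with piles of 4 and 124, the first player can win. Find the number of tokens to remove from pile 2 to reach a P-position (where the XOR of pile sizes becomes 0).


Piles: 4 and 124
Current XOR: 4 XOR 124 = 120 (non-zero, so this is an N-position).
To make the XOR zero, we need to find a move that balances the piles.
For pile 2 (size 124): target = 124 XOR 120 = 4
We reduce pile 2 from 124 to 4.
Tokens removed: 124 - 4 = 120
Verification: 4 XOR 4 = 0

120


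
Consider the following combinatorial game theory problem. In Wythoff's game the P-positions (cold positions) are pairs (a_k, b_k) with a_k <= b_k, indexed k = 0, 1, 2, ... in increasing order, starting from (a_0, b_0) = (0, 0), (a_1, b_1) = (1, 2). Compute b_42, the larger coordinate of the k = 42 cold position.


By Wythoff's theorem, a_k = floor(k * phi) and b_k = floor(k * phi^2) = a_k + k, where phi = (1 + sqrt(5))/2 is the golden ratio.
phi = (1 + sqrt(5))/2 = 1.618034
phi^2 = phi + 1 = 2.618034
k = 42
k * phi^2 = 42 * 2.618034 = 109.957428
b_42 = floor(k * phi^2) = 109 (check: a_42 + k = 67 + 42 = 109)

109


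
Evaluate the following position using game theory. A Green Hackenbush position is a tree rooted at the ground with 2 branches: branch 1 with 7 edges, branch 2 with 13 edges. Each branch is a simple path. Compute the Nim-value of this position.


The tree has 2 branches from the ground vertex.
In Green Hackenbush, the Nim-value of a simple path of length k is k.
Branch 1: length 7, Nim-value = 7
Branch 2: length 13, Nim-value = 13
Total Nim-value = XOR of all branch values:
0 XOR 7 = 7
7 XOR 13 = 10
Nim-value of the tree = 10

10


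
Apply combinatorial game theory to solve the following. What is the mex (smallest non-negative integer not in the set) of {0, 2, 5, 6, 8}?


Set = {0, 2, 5, 6, 8}
0 is in the set.
1 is NOT in the set. This is the mex.
mex = 1

1


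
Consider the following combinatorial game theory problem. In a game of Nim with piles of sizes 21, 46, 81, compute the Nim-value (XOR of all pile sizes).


We need the XOR (exclusive or) of all pile sizes.
After XOR-ing pile 1 (size 21): 0 XOR 21 = 21
After XOR-ing pile 2 (size 46): 21 XOR 46 = 59
After XOR-ing pile 3 (size 81): 59 XOR 81 = 106
The Nim-value of this position is 106.

106


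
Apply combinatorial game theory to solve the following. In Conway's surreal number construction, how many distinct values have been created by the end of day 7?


Day 0: {|} = 0 is born. Count = 1.
Day n: the number of surreal numbers born by day n is 2^(n+1) - 1.
By day 0: 2^1 - 1 = 1
By day 1: 2^2 - 1 = 3
By day 2: 2^3 - 1 = 7
By day 3: 2^4 - 1 = 15
By day 4: 2^5 - 1 = 31
By day 5: 2^6 - 1 = 63
By day 6: 2^7 - 1 = 127
By day 7: 2^8 - 1 = 255
By day 7: 255 surreal numbers.

255


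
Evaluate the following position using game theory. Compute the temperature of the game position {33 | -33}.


The game is {33 | -33}, a switch {a | b} with numbers a > b.
Cooling {a | b} by t gives {a - t | b + t}, which stops being hot when a - t = b + t, i.e. at t = (a - b)/2. So the temperature of a switch is (a - b)/2.
Temperature = (Left option - Right option) / 2
= (33 - (-33)) / 2
= 66 / 2
= 33

33


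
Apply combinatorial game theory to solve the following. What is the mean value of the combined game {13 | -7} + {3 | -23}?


G1 = {13 | -7}, G2 = {3 | -23}
Each is a switch {a | b} with numbers a > b; its mean value is (a + b)/2, and mean value is additive over game sums: m(G1 + G2) = m(G1) + m(G2).
Mean of G1 = (13 + (-7))/2 = 6/2 = 3
Mean of G2 = (3 + (-23))/2 = -20/2 = -10
Mean of G1 + G2 = 3 + -10 = -7

-7


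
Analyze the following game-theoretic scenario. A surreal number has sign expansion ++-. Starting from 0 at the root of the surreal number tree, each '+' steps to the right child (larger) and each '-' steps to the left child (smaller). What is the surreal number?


Sign expansion: ++-
Rule: track bounds (lo, hi), initially (-inf, +inf). On '+', the current value becomes lo and we move to the simplest number in (value, hi): value + 1 if hi = +inf, otherwise the midpoint (value + hi)/2. On '-', the current value becomes hi and we move to value - 1 if lo = -inf, otherwise the midpoint (lo + value)/2.
Start at 0.
Step 1: sign = +, move right. Bounds: (0, +inf). Value = 1
Step 2: sign = +, move right. Bounds: (1, +inf). Value = 2
Step 3: sign = -, move left. Bounds: (1, 2). Value = 3/2
The surreal number with sign expansion ++- is 3/2.

3/2


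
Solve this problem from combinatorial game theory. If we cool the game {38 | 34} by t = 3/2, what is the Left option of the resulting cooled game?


Original game: {38 | 34} (a switch {a | b} with a > b).
Cooling by t (for t below the temperature (a - b)/2 = 2) taxes each move by t: {a | b} cooled by t is {a - t | b + t}.
Cooling amount: t = 3/2
Cooled Left option: 38 - 3/2 = 73/2
Cooled Right option: 34 + 3/2 = 71/2
Cooled game: {73/2 | 71/2}
Left option = 73/2

73/2


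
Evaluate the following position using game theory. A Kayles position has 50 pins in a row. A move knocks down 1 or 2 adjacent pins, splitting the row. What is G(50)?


Kayles: a move removes 1 or 2 adjacent pins from a contiguous row.
Removing pins from a row of k leaves two independent rows (a, b) with a + b = k - 1 (one pin) or a + b = k - 2 (two pins); an end removal gives a = 0.
By Sprague-Grundy, G(k) = mex{ G(a) XOR G(b) } over all these splits. G(0) = 0.
G(1): splits (0,0):0^0=0 -> mex({0}) = 1
G(2): splits (0,1):0^1=1 (0,0):0^0=0 -> mex({0, 1}) = 2
G(3): splits (0,2):0^2=2 (1,1):1^1=0 (0,1):0^1=1 -> mex({0, 1, 2}) = 3
G(4): splits (0,3):0^3=3 (1,2):1^2=3 (0,2):0^2=2 (1,1):1^1=0 -> mex({0, 2, 3}) = 1
G(5): splits (0,4):0^1=1 (1,3):1^3=2 (2,2):2^2=0 (0,3):0^3=3 (1,2):1^2=3 -> mex({0, 1, 2, 3}) = 4
G(6) = mex({0, 1, 2, 4}) = 3
G(7) = mex({0, 1, 3, 4, 5}) = 2
G(8) = mex({0, 2, 3, 5, 6}) = 1
G(9) = mex({0, 1, 2, 3, 6, 7}) = 4
G(10) = mex({0, 1, 3, 4, 5, 7}) = 2
G(11) = mex({0, 1, 2, 3, 4, 5}) = 6
G(12) = mex({0, 1, 2, 3, 5, 6, 7}) = 4
G(13) = mex({0, 2, 3, 4, 6, 7}) = 1
G(14) = mex({0, 1, 4, 5, 6, 7}) = 2
G(15) = mex({0, 1, 2, 3, 4, 5, 6}) = 7
G(16) = mex({0, 2, 3, 5, 6, 7}) = 1
G(17) = mex({0, 1, 2, 3, 5, 6, 7}) = 4
G(18) = mex({0, 1, 2, 4, 5, 6}) = 3
G(19) = mex({0, 1, 3, 4, 5, 7}) = 2
G(20) = mex({0, 2, 3, 4, 5, 6, 7}) = 1
G(21) = mex({0, 1, 2, 3, 5, 6, 7}) = 4
G(22) = mex({0, 1, 2, 3, 4, 5, 7}) = 6
G(23) = mex({0, 1, 2, 3, 4, 5, 6}) = 7
G(24) = mex({0, 1, 2, 3, 5, 6, 7}) = 4
G(25) = mex({0, 2, 3, 4, 6, 7}) = 1
G(26) = mex({0, 1, 3, 4, 5, 6, 7}) = 2
G(27) = mex({0, 1, 2, 3, 4, 5, 6, 7}) = 8
G(28) = mex({0, 1, 2, 3, 4, 6, 7, 8}) = 5
G(29) = mex({0, 1, 2, 3, 5, 6, 7, 8, 9}) = 4
G(30) = mex({0, 1, 2, 3, 4, 5, 6, 9, 10}) = 7
G(31) = mex({0, 1, 3, 4, 5, 7, 10, 11}) = 2
G(32) = mex({0, 2, 3, 4, 5, 6, 7, 9, 11}) = 1
G(33) = mex({0, 1, 2, 3, 4, 5, 6, 7, 9, 12}) = 8
G(34) = mex({0, 1, 2, 3, 4, 5, 7, 8, 11, 12}) = 6
G(35) = mex({0, 1, 2, 3, 4, 5, 6, 8, 9, 10, 11}) = 7
G(36) = mex({0, 1, 2, 3, 5, 6, 7, 9, 10}) = 4
G(37) = mex({0, 2, 3, 4, 6, 7, 9, 10, 11, 12}) = 1
G(38) = mex({0, 1, 3, 4, 5, 6, 7, 9, 10, 11, 12}) = 2
G(39) = mex({0, 1, 2, 4, 5, 6, 7, 9, 10, 12, 14}) = 3
G(40) = mex({0, 2, 3, 4, 6, 7, 11, 12, 14}) = 1
G(41) = mex({0, 1, 2, 3, 5, 6, 7, 9, 10, 11, 12}) = 4
G(42) = mex({0, 1, 2, 3, 4, 5, 6, 9, 10}) = 7
G(43) = mex({0, 1, 3, 4, 5, 7, 9, 10, 12, 15}) = 2
G(44) = mex({0, 2, 3, 4, 5, 6, 7, 9, 10, 12, 15}) = 1
G(45) = mex({0, 1, 2, 3, 4, 5, 6, 7, 9, 10, 12, 14}) = 8
G(46) = mex({0, 1, 3, 4, 5, 7, 8, 11, 12, 14}) = 2
G(47) = mex({0, 1, 2, 3, 4, 5, 6, 8, 9, 10, 11, 12}) = 7
G(48) = mex({0, 1, 2, 3, 5, 6, 7, 9, 10}) = 4
G(49) = mex({0, 2, 3, 4, 6, 7, 9, 10, 11, 12, 15}) = 1
G(50) = mex({0, 1, 4, 5, 6, 7, 9, 11, 12, 14, 15}) = 2
Therefore G(50) = 2.

2


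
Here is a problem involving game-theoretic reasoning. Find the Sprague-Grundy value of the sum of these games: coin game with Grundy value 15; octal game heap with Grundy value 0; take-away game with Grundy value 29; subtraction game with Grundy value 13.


By the Sprague-Grundy theorem, the Grundy value of a sum of games is the XOR of individual Grundy values.
coin game: Grundy value = 15. Running XOR: 0 XOR 15 = 15
octal game heap: Grundy value = 0. Running XOR: 15 XOR 0 = 15
take-away game: Grundy value = 29. Running XOR: 15 XOR 29 = 18
subtraction game: Grundy value = 13. Running XOR: 18 XOR 13 = 31
The combined Grundy value is 31.

31
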